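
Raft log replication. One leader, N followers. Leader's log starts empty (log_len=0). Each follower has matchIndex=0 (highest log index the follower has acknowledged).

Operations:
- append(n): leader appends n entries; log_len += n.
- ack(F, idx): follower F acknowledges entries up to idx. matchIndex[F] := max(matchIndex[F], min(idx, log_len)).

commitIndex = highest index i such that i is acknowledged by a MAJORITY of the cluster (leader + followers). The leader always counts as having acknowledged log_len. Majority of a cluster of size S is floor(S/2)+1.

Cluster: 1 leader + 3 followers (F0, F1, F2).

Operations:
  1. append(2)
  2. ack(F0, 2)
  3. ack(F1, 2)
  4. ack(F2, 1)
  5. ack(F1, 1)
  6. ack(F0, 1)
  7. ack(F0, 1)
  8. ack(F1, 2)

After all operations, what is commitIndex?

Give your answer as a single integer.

Op 1: append 2 -> log_len=2
Op 2: F0 acks idx 2 -> match: F0=2 F1=0 F2=0; commitIndex=0
Op 3: F1 acks idx 2 -> match: F0=2 F1=2 F2=0; commitIndex=2
Op 4: F2 acks idx 1 -> match: F0=2 F1=2 F2=1; commitIndex=2
Op 5: F1 acks idx 1 -> match: F0=2 F1=2 F2=1; commitIndex=2
Op 6: F0 acks idx 1 -> match: F0=2 F1=2 F2=1; commitIndex=2
Op 7: F0 acks idx 1 -> match: F0=2 F1=2 F2=1; commitIndex=2
Op 8: F1 acks idx 2 -> match: F0=2 F1=2 F2=1; commitIndex=2

Answer: 2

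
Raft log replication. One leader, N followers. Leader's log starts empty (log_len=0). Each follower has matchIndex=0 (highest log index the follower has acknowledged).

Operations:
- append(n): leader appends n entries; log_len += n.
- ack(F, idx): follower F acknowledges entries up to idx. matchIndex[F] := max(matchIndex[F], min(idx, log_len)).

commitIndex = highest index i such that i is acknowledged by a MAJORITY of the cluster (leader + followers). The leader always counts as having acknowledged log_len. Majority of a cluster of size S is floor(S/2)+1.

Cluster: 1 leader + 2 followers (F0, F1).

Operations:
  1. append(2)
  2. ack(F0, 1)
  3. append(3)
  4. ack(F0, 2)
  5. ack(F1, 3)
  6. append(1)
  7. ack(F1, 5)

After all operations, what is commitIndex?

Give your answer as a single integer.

Answer: 5

Derivation:
Op 1: append 2 -> log_len=2
Op 2: F0 acks idx 1 -> match: F0=1 F1=0; commitIndex=1
Op 3: append 3 -> log_len=5
Op 4: F0 acks idx 2 -> match: F0=2 F1=0; commitIndex=2
Op 5: F1 acks idx 3 -> match: F0=2 F1=3; commitIndex=3
Op 6: append 1 -> log_len=6
Op 7: F1 acks idx 5 -> match: F0=2 F1=5; commitIndex=5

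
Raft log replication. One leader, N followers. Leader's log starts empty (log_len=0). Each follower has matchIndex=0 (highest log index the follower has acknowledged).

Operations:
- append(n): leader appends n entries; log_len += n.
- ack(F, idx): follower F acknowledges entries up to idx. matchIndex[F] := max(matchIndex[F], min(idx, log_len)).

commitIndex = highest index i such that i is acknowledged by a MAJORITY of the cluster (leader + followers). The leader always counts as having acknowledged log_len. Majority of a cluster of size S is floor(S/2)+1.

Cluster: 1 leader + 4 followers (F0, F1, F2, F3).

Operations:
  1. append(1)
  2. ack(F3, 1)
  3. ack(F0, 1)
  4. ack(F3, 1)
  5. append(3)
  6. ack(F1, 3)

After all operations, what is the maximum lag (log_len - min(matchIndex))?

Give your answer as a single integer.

Op 1: append 1 -> log_len=1
Op 2: F3 acks idx 1 -> match: F0=0 F1=0 F2=0 F3=1; commitIndex=0
Op 3: F0 acks idx 1 -> match: F0=1 F1=0 F2=0 F3=1; commitIndex=1
Op 4: F3 acks idx 1 -> match: F0=1 F1=0 F2=0 F3=1; commitIndex=1
Op 5: append 3 -> log_len=4
Op 6: F1 acks idx 3 -> match: F0=1 F1=3 F2=0 F3=1; commitIndex=1

Answer: 4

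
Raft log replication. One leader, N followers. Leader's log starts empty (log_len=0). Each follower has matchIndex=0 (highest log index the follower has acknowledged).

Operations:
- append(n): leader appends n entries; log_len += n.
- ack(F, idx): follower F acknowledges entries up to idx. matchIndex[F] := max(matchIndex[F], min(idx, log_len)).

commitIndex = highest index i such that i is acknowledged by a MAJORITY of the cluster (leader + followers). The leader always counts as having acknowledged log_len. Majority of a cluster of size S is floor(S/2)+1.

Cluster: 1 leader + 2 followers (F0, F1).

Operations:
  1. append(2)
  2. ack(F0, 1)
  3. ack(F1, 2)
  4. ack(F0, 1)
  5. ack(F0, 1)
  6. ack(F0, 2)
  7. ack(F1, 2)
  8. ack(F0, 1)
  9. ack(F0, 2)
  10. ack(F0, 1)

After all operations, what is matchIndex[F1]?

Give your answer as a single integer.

Op 1: append 2 -> log_len=2
Op 2: F0 acks idx 1 -> match: F0=1 F1=0; commitIndex=1
Op 3: F1 acks idx 2 -> match: F0=1 F1=2; commitIndex=2
Op 4: F0 acks idx 1 -> match: F0=1 F1=2; commitIndex=2
Op 5: F0 acks idx 1 -> match: F0=1 F1=2; commitIndex=2
Op 6: F0 acks idx 2 -> match: F0=2 F1=2; commitIndex=2
Op 7: F1 acks idx 2 -> match: F0=2 F1=2; commitIndex=2
Op 8: F0 acks idx 1 -> match: F0=2 F1=2; commitIndex=2
Op 9: F0 acks idx 2 -> match: F0=2 F1=2; commitIndex=2
Op 10: F0 acks idx 1 -> match: F0=2 F1=2; commitIndex=2

Answer: 2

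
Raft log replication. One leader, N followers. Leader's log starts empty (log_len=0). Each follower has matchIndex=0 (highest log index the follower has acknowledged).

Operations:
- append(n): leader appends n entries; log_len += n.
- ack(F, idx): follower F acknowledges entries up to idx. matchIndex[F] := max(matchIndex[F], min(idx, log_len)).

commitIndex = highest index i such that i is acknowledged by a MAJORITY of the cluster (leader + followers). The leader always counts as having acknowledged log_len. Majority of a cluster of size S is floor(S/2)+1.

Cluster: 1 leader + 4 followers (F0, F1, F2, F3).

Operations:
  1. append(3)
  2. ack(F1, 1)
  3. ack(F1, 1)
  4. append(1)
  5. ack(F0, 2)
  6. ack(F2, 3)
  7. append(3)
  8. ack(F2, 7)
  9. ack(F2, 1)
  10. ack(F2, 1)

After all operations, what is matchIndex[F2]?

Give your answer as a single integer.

Answer: 7

Derivation:
Op 1: append 3 -> log_len=3
Op 2: F1 acks idx 1 -> match: F0=0 F1=1 F2=0 F3=0; commitIndex=0
Op 3: F1 acks idx 1 -> match: F0=0 F1=1 F2=0 F3=0; commitIndex=0
Op 4: append 1 -> log_len=4
Op 5: F0 acks idx 2 -> match: F0=2 F1=1 F2=0 F3=0; commitIndex=1
Op 6: F2 acks idx 3 -> match: F0=2 F1=1 F2=3 F3=0; commitIndex=2
Op 7: append 3 -> log_len=7
Op 8: F2 acks idx 7 -> match: F0=2 F1=1 F2=7 F3=0; commitIndex=2
Op 9: F2 acks idx 1 -> match: F0=2 F1=1 F2=7 F3=0; commitIndex=2
Op 10: F2 acks idx 1 -> match: F0=2 F1=1 F2=7 F3=0; commitIndex=2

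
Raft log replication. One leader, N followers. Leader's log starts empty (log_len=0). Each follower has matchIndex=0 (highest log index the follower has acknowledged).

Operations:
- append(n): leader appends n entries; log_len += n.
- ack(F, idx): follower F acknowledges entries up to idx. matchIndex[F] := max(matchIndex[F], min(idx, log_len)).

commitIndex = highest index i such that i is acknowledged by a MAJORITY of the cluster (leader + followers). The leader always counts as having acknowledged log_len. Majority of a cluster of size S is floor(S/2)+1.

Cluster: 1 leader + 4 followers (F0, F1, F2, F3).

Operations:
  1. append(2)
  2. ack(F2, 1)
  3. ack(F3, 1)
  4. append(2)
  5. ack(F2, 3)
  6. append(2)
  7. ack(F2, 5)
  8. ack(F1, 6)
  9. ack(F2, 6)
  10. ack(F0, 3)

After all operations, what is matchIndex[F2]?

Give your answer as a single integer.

Answer: 6

Derivation:
Op 1: append 2 -> log_len=2
Op 2: F2 acks idx 1 -> match: F0=0 F1=0 F2=1 F3=0; commitIndex=0
Op 3: F3 acks idx 1 -> match: F0=0 F1=0 F2=1 F3=1; commitIndex=1
Op 4: append 2 -> log_len=4
Op 5: F2 acks idx 3 -> match: F0=0 F1=0 F2=3 F3=1; commitIndex=1
Op 6: append 2 -> log_len=6
Op 7: F2 acks idx 5 -> match: F0=0 F1=0 F2=5 F3=1; commitIndex=1
Op 8: F1 acks idx 6 -> match: F0=0 F1=6 F2=5 F3=1; commitIndex=5
Op 9: F2 acks idx 6 -> match: F0=0 F1=6 F2=6 F3=1; commitIndex=6
Op 10: F0 acks idx 3 -> match: F0=3 F1=6 F2=6 F3=1; commitIndex=6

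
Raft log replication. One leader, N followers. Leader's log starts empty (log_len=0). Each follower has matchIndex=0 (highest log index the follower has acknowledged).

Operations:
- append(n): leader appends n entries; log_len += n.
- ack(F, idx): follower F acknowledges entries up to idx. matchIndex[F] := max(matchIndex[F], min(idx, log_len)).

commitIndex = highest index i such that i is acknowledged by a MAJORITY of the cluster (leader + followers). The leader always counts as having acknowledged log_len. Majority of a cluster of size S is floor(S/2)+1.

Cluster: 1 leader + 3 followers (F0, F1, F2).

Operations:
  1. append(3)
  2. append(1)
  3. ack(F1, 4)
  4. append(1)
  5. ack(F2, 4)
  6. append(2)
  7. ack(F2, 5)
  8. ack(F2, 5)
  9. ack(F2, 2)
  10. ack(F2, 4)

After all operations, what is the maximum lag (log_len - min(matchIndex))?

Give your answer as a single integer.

Op 1: append 3 -> log_len=3
Op 2: append 1 -> log_len=4
Op 3: F1 acks idx 4 -> match: F0=0 F1=4 F2=0; commitIndex=0
Op 4: append 1 -> log_len=5
Op 5: F2 acks idx 4 -> match: F0=0 F1=4 F2=4; commitIndex=4
Op 6: append 2 -> log_len=7
Op 7: F2 acks idx 5 -> match: F0=0 F1=4 F2=5; commitIndex=4
Op 8: F2 acks idx 5 -> match: F0=0 F1=4 F2=5; commitIndex=4
Op 9: F2 acks idx 2 -> match: F0=0 F1=4 F2=5; commitIndex=4
Op 10: F2 acks idx 4 -> match: F0=0 F1=4 F2=5; commitIndex=4

Answer: 7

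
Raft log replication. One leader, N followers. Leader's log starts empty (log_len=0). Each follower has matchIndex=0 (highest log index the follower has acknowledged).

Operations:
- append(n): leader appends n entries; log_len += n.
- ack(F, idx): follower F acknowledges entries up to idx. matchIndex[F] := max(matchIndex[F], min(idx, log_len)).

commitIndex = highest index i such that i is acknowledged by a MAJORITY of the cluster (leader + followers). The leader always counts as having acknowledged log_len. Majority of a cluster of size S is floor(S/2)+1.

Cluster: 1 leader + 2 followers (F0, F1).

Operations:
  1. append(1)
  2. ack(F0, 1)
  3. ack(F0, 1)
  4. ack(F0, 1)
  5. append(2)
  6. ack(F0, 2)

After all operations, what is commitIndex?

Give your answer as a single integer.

Op 1: append 1 -> log_len=1
Op 2: F0 acks idx 1 -> match: F0=1 F1=0; commitIndex=1
Op 3: F0 acks idx 1 -> match: F0=1 F1=0; commitIndex=1
Op 4: F0 acks idx 1 -> match: F0=1 F1=0; commitIndex=1
Op 5: append 2 -> log_len=3
Op 6: F0 acks idx 2 -> match: F0=2 F1=0; commitIndex=2

Answer: 2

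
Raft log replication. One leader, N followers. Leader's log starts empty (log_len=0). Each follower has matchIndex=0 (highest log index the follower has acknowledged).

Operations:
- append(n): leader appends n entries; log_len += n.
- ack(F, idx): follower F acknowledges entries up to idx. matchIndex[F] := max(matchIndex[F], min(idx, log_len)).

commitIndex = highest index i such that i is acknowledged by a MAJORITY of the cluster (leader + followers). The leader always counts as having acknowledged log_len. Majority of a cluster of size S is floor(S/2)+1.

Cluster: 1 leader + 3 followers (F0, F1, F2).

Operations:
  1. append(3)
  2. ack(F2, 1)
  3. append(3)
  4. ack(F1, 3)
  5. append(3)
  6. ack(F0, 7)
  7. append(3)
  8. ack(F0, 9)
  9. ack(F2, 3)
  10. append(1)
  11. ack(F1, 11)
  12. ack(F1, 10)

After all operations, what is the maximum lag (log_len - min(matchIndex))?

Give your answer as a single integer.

Op 1: append 3 -> log_len=3
Op 2: F2 acks idx 1 -> match: F0=0 F1=0 F2=1; commitIndex=0
Op 3: append 3 -> log_len=6
Op 4: F1 acks idx 3 -> match: F0=0 F1=3 F2=1; commitIndex=1
Op 5: append 3 -> log_len=9
Op 6: F0 acks idx 7 -> match: F0=7 F1=3 F2=1; commitIndex=3
Op 7: append 3 -> log_len=12
Op 8: F0 acks idx 9 -> match: F0=9 F1=3 F2=1; commitIndex=3
Op 9: F2 acks idx 3 -> match: F0=9 F1=3 F2=3; commitIndex=3
Op 10: append 1 -> log_len=13
Op 11: F1 acks idx 11 -> match: F0=9 F1=11 F2=3; commitIndex=9
Op 12: F1 acks idx 10 -> match: F0=9 F1=11 F2=3; commitIndex=9

Answer: 10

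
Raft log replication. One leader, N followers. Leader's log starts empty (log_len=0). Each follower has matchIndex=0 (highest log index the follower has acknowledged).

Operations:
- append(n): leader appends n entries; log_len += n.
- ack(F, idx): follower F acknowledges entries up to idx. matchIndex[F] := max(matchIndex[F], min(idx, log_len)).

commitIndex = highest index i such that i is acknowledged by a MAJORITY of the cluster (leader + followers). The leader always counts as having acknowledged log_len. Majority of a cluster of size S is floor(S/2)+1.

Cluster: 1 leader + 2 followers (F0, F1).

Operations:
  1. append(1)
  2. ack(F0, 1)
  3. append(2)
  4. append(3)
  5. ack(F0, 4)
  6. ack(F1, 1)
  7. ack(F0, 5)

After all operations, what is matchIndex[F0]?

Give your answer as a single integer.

Op 1: append 1 -> log_len=1
Op 2: F0 acks idx 1 -> match: F0=1 F1=0; commitIndex=1
Op 3: append 2 -> log_len=3
Op 4: append 3 -> log_len=6
Op 5: F0 acks idx 4 -> match: F0=4 F1=0; commitIndex=4
Op 6: F1 acks idx 1 -> match: F0=4 F1=1; commitIndex=4
Op 7: F0 acks idx 5 -> match: F0=5 F1=1; commitIndex=5

Answer: 5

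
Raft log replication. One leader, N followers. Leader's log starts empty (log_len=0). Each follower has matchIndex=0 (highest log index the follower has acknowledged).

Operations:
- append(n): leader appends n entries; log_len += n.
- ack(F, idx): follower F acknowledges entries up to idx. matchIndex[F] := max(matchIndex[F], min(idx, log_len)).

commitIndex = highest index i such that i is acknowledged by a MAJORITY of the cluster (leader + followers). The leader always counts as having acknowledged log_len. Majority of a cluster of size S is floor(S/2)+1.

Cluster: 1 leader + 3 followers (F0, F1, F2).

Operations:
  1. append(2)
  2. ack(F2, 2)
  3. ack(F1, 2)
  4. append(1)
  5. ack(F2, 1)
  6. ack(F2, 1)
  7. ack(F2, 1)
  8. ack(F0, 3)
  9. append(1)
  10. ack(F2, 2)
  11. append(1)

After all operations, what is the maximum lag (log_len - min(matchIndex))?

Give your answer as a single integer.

Op 1: append 2 -> log_len=2
Op 2: F2 acks idx 2 -> match: F0=0 F1=0 F2=2; commitIndex=0
Op 3: F1 acks idx 2 -> match: F0=0 F1=2 F2=2; commitIndex=2
Op 4: append 1 -> log_len=3
Op 5: F2 acks idx 1 -> match: F0=0 F1=2 F2=2; commitIndex=2
Op 6: F2 acks idx 1 -> match: F0=0 F1=2 F2=2; commitIndex=2
Op 7: F2 acks idx 1 -> match: F0=0 F1=2 F2=2; commitIndex=2
Op 8: F0 acks idx 3 -> match: F0=3 F1=2 F2=2; commitIndex=2
Op 9: append 1 -> log_len=4
Op 10: F2 acks idx 2 -> match: F0=3 F1=2 F2=2; commitIndex=2
Op 11: append 1 -> log_len=5

Answer: 3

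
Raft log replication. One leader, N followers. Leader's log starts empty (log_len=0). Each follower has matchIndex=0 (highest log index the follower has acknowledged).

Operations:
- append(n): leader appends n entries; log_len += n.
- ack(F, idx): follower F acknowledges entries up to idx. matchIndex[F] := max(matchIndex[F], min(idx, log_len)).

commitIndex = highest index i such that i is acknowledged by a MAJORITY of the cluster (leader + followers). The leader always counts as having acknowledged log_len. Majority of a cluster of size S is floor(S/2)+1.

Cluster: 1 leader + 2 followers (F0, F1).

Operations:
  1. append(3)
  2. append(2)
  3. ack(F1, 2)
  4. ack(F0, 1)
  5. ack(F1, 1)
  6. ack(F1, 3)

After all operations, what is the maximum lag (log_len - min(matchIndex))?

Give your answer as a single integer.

Answer: 4

Derivation:
Op 1: append 3 -> log_len=3
Op 2: append 2 -> log_len=5
Op 3: F1 acks idx 2 -> match: F0=0 F1=2; commitIndex=2
Op 4: F0 acks idx 1 -> match: F0=1 F1=2; commitIndex=2
Op 5: F1 acks idx 1 -> match: F0=1 F1=2; commitIndex=2
Op 6: F1 acks idx 3 -> match: F0=1 F1=3; commitIndex=3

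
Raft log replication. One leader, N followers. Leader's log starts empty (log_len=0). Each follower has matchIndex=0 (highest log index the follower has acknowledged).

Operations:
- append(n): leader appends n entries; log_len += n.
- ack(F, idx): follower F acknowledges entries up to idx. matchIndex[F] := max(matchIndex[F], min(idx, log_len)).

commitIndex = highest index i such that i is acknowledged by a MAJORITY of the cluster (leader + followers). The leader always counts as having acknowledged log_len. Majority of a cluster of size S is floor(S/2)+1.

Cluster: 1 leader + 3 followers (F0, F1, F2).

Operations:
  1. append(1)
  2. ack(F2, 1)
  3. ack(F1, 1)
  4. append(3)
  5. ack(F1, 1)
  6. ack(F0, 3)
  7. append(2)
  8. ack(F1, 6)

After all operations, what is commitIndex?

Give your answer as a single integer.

Op 1: append 1 -> log_len=1
Op 2: F2 acks idx 1 -> match: F0=0 F1=0 F2=1; commitIndex=0
Op 3: F1 acks idx 1 -> match: F0=0 F1=1 F2=1; commitIndex=1
Op 4: append 3 -> log_len=4
Op 5: F1 acks idx 1 -> match: F0=0 F1=1 F2=1; commitIndex=1
Op 6: F0 acks idx 3 -> match: F0=3 F1=1 F2=1; commitIndex=1
Op 7: append 2 -> log_len=6
Op 8: F1 acks idx 6 -> match: F0=3 F1=6 F2=1; commitIndex=3

Answer: 3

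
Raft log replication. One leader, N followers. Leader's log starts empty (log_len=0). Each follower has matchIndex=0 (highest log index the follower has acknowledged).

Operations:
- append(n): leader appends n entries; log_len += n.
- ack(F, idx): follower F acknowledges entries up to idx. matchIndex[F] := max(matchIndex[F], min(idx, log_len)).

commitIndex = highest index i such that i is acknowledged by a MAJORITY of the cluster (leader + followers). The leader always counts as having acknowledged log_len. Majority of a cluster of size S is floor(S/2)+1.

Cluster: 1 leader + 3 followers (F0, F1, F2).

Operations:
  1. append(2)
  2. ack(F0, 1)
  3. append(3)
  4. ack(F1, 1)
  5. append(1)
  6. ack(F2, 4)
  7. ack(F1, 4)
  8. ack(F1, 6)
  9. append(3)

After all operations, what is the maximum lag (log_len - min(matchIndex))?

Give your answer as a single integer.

Answer: 8

Derivation:
Op 1: append 2 -> log_len=2
Op 2: F0 acks idx 1 -> match: F0=1 F1=0 F2=0; commitIndex=0
Op 3: append 3 -> log_len=5
Op 4: F1 acks idx 1 -> match: F0=1 F1=1 F2=0; commitIndex=1
Op 5: append 1 -> log_len=6
Op 6: F2 acks idx 4 -> match: F0=1 F1=1 F2=4; commitIndex=1
Op 7: F1 acks idx 4 -> match: F0=1 F1=4 F2=4; commitIndex=4
Op 8: F1 acks idx 6 -> match: F0=1 F1=6 F2=4; commitIndex=4
Op 9: append 3 -> log_len=9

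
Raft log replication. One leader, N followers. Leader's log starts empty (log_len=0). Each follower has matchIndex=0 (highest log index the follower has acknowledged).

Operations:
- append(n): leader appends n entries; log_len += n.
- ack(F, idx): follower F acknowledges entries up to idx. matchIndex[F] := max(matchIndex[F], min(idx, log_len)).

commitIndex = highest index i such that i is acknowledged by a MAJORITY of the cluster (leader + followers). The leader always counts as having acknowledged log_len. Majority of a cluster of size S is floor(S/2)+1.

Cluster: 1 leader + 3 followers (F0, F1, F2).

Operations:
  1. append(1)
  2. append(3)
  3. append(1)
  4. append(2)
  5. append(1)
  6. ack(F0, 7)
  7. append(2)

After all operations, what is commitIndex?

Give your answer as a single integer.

Answer: 0

Derivation:
Op 1: append 1 -> log_len=1
Op 2: append 3 -> log_len=4
Op 3: append 1 -> log_len=5
Op 4: append 2 -> log_len=7
Op 5: append 1 -> log_len=8
Op 6: F0 acks idx 7 -> match: F0=7 F1=0 F2=0; commitIndex=0
Op 7: append 2 -> log_len=10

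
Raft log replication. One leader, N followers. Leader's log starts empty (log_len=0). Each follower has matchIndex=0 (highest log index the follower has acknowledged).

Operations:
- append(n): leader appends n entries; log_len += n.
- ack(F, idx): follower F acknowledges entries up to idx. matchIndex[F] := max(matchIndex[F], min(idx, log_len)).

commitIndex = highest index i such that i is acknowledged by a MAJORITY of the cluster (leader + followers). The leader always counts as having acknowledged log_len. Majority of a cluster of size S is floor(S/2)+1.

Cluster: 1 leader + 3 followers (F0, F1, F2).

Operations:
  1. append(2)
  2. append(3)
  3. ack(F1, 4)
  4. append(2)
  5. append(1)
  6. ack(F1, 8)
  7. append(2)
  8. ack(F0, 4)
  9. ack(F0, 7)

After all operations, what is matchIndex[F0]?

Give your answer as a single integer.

Answer: 7

Derivation:
Op 1: append 2 -> log_len=2
Op 2: append 3 -> log_len=5
Op 3: F1 acks idx 4 -> match: F0=0 F1=4 F2=0; commitIndex=0
Op 4: append 2 -> log_len=7
Op 5: append 1 -> log_len=8
Op 6: F1 acks idx 8 -> match: F0=0 F1=8 F2=0; commitIndex=0
Op 7: append 2 -> log_len=10
Op 8: F0 acks idx 4 -> match: F0=4 F1=8 F2=0; commitIndex=4
Op 9: F0 acks idx 7 -> match: F0=7 F1=8 F2=0; commitIndex=7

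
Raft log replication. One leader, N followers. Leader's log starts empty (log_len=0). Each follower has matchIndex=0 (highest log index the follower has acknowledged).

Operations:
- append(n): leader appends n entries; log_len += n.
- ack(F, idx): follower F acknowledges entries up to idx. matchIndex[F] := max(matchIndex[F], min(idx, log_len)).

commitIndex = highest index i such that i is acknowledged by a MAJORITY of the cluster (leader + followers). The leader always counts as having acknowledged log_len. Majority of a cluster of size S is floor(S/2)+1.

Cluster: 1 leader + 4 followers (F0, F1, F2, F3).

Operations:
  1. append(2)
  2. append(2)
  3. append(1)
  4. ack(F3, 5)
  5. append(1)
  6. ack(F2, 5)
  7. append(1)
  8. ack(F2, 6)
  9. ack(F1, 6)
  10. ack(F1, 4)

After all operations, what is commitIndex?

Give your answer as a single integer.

Op 1: append 2 -> log_len=2
Op 2: append 2 -> log_len=4
Op 3: append 1 -> log_len=5
Op 4: F3 acks idx 5 -> match: F0=0 F1=0 F2=0 F3=5; commitIndex=0
Op 5: append 1 -> log_len=6
Op 6: F2 acks idx 5 -> match: F0=0 F1=0 F2=5 F3=5; commitIndex=5
Op 7: append 1 -> log_len=7
Op 8: F2 acks idx 6 -> match: F0=0 F1=0 F2=6 F3=5; commitIndex=5
Op 9: F1 acks idx 6 -> match: F0=0 F1=6 F2=6 F3=5; commitIndex=6
Op 10: F1 acks idx 4 -> match: F0=0 F1=6 F2=6 F3=5; commitIndex=6

Answer: 6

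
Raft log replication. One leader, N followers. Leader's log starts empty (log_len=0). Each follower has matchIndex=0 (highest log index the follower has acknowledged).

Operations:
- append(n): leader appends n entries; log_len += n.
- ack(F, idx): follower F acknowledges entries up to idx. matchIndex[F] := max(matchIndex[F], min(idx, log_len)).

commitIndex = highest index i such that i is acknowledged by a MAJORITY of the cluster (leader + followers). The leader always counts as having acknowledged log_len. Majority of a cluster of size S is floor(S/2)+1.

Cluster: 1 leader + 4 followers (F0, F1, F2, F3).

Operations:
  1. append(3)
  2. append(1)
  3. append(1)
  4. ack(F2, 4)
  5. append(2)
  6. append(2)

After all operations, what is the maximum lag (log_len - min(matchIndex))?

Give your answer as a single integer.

Answer: 9

Derivation:
Op 1: append 3 -> log_len=3
Op 2: append 1 -> log_len=4
Op 3: append 1 -> log_len=5
Op 4: F2 acks idx 4 -> match: F0=0 F1=0 F2=4 F3=0; commitIndex=0
Op 5: append 2 -> log_len=7
Op 6: append 2 -> log_len=9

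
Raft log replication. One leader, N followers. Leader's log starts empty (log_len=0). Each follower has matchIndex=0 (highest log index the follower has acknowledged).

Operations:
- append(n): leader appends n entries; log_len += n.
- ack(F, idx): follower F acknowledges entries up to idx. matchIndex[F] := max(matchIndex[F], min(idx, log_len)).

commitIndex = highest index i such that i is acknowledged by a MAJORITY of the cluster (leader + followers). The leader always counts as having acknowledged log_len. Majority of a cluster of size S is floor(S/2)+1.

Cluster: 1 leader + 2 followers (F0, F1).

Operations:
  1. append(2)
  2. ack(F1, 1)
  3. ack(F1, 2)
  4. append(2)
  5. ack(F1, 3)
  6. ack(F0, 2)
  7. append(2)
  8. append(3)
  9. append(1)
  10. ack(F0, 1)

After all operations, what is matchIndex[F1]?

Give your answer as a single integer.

Op 1: append 2 -> log_len=2
Op 2: F1 acks idx 1 -> match: F0=0 F1=1; commitIndex=1
Op 3: F1 acks idx 2 -> match: F0=0 F1=2; commitIndex=2
Op 4: append 2 -> log_len=4
Op 5: F1 acks idx 3 -> match: F0=0 F1=3; commitIndex=3
Op 6: F0 acks idx 2 -> match: F0=2 F1=3; commitIndex=3
Op 7: append 2 -> log_len=6
Op 8: append 3 -> log_len=9
Op 9: append 1 -> log_len=10
Op 10: F0 acks idx 1 -> match: F0=2 F1=3; commitIndex=3

Answer: 3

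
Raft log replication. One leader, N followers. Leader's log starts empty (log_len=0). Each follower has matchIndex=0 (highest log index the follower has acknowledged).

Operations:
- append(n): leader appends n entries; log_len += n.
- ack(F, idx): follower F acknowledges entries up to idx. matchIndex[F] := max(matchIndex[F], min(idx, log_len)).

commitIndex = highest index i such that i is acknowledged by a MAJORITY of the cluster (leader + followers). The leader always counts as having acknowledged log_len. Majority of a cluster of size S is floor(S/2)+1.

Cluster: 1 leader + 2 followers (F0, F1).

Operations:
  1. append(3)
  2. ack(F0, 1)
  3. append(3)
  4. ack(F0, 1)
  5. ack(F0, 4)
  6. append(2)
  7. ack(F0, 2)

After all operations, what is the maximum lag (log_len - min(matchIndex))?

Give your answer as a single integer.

Op 1: append 3 -> log_len=3
Op 2: F0 acks idx 1 -> match: F0=1 F1=0; commitIndex=1
Op 3: append 3 -> log_len=6
Op 4: F0 acks idx 1 -> match: F0=1 F1=0; commitIndex=1
Op 5: F0 acks idx 4 -> match: F0=4 F1=0; commitIndex=4
Op 6: append 2 -> log_len=8
Op 7: F0 acks idx 2 -> match: F0=4 F1=0; commitIndex=4

Answer: 8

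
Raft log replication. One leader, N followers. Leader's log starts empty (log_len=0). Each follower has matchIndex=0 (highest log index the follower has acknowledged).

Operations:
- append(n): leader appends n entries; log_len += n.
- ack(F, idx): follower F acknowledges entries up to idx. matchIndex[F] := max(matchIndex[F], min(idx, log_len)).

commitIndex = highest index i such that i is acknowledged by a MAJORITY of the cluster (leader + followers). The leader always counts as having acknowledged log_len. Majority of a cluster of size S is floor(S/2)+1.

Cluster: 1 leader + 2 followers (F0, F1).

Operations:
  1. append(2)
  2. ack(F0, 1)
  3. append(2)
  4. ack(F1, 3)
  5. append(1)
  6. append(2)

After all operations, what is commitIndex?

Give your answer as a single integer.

Answer: 3

Derivation:
Op 1: append 2 -> log_len=2
Op 2: F0 acks idx 1 -> match: F0=1 F1=0; commitIndex=1
Op 3: append 2 -> log_len=4
Op 4: F1 acks idx 3 -> match: F0=1 F1=3; commitIndex=3
Op 5: append 1 -> log_len=5
Op 6: append 2 -> log_len=7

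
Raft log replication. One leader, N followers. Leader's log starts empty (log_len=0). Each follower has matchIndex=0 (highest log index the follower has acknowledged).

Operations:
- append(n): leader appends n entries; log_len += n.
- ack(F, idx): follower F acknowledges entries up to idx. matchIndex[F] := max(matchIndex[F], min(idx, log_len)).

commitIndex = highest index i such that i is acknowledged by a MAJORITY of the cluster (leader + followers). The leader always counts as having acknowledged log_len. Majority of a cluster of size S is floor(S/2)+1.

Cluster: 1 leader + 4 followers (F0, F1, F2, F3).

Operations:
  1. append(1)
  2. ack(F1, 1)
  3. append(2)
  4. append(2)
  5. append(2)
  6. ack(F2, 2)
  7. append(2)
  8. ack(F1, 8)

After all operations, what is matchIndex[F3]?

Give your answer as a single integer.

Answer: 0

Derivation:
Op 1: append 1 -> log_len=1
Op 2: F1 acks idx 1 -> match: F0=0 F1=1 F2=0 F3=0; commitIndex=0
Op 3: append 2 -> log_len=3
Op 4: append 2 -> log_len=5
Op 5: append 2 -> log_len=7
Op 6: F2 acks idx 2 -> match: F0=0 F1=1 F2=2 F3=0; commitIndex=1
Op 7: append 2 -> log_len=9
Op 8: F1 acks idx 8 -> match: F0=0 F1=8 F2=2 F3=0; commitIndex=2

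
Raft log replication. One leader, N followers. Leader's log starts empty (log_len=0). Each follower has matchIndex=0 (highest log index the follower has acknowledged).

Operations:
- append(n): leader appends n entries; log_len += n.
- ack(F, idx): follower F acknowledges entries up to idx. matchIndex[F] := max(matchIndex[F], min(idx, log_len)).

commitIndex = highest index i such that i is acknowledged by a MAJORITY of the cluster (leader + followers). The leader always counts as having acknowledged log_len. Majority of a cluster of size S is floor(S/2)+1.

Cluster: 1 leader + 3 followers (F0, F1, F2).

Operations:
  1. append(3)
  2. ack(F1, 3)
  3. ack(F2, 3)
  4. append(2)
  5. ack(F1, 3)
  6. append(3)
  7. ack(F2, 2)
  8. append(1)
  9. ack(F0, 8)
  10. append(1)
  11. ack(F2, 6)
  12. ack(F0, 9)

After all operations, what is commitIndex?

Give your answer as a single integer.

Answer: 6

Derivation:
Op 1: append 3 -> log_len=3
Op 2: F1 acks idx 3 -> match: F0=0 F1=3 F2=0; commitIndex=0
Op 3: F2 acks idx 3 -> match: F0=0 F1=3 F2=3; commitIndex=3
Op 4: append 2 -> log_len=5
Op 5: F1 acks idx 3 -> match: F0=0 F1=3 F2=3; commitIndex=3
Op 6: append 3 -> log_len=8
Op 7: F2 acks idx 2 -> match: F0=0 F1=3 F2=3; commitIndex=3
Op 8: append 1 -> log_len=9
Op 9: F0 acks idx 8 -> match: F0=8 F1=3 F2=3; commitIndex=3
Op 10: append 1 -> log_len=10
Op 11: F2 acks idx 6 -> match: F0=8 F1=3 F2=6; commitIndex=6
Op 12: F0 acks idx 9 -> match: F0=9 F1=3 F2=6; commitIndex=6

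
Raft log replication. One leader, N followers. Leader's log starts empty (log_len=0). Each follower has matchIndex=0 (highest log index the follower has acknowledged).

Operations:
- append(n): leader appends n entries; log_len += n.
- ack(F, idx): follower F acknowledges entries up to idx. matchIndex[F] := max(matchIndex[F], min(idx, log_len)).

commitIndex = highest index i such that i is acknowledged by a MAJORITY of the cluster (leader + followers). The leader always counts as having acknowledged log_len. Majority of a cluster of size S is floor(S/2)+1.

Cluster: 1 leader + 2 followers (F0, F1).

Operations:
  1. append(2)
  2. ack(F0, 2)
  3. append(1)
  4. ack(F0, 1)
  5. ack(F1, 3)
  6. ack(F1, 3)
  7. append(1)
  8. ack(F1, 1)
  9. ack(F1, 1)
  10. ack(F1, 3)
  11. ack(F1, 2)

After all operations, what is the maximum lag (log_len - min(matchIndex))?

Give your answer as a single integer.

Answer: 2

Derivation:
Op 1: append 2 -> log_len=2
Op 2: F0 acks idx 2 -> match: F0=2 F1=0; commitIndex=2
Op 3: append 1 -> log_len=3
Op 4: F0 acks idx 1 -> match: F0=2 F1=0; commitIndex=2
Op 5: F1 acks idx 3 -> match: F0=2 F1=3; commitIndex=3
Op 6: F1 acks idx 3 -> match: F0=2 F1=3; commitIndex=3
Op 7: append 1 -> log_len=4
Op 8: F1 acks idx 1 -> match: F0=2 F1=3; commitIndex=3
Op 9: F1 acks idx 1 -> match: F0=2 F1=3; commitIndex=3
Op 10: F1 acks idx 3 -> match: F0=2 F1=3; commitIndex=3
Op 11: F1 acks idx 2 -> match: F0=2 F1=3; commitIndex=3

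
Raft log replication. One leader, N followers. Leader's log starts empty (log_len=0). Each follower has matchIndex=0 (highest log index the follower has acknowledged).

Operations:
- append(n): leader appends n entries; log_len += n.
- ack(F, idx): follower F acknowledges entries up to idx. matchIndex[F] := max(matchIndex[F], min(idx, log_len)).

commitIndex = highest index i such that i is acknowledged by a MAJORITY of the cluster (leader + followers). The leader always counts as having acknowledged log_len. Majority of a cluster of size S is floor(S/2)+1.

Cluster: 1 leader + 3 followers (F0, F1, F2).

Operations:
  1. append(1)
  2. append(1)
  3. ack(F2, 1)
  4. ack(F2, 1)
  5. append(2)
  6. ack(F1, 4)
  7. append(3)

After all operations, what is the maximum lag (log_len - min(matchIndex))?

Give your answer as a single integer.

Op 1: append 1 -> log_len=1
Op 2: append 1 -> log_len=2
Op 3: F2 acks idx 1 -> match: F0=0 F1=0 F2=1; commitIndex=0
Op 4: F2 acks idx 1 -> match: F0=0 F1=0 F2=1; commitIndex=0
Op 5: append 2 -> log_len=4
Op 6: F1 acks idx 4 -> match: F0=0 F1=4 F2=1; commitIndex=1
Op 7: append 3 -> log_len=7

Answer: 7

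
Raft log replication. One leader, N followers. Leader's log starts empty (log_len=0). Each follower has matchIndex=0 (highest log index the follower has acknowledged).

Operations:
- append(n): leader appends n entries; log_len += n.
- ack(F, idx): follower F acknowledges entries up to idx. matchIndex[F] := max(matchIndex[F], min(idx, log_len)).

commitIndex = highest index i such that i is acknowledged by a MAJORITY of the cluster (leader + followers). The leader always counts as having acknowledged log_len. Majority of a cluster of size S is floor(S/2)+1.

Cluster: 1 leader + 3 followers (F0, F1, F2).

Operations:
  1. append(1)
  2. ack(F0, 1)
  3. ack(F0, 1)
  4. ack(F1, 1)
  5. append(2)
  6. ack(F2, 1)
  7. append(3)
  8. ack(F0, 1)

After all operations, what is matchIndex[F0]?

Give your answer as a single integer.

Answer: 1

Derivation:
Op 1: append 1 -> log_len=1
Op 2: F0 acks idx 1 -> match: F0=1 F1=0 F2=0; commitIndex=0
Op 3: F0 acks idx 1 -> match: F0=1 F1=0 F2=0; commitIndex=0
Op 4: F1 acks idx 1 -> match: F0=1 F1=1 F2=0; commitIndex=1
Op 5: append 2 -> log_len=3
Op 6: F2 acks idx 1 -> match: F0=1 F1=1 F2=1; commitIndex=1
Op 7: append 3 -> log_len=6
Op 8: F0 acks idx 1 -> match: F0=1 F1=1 F2=1; commitIndex=1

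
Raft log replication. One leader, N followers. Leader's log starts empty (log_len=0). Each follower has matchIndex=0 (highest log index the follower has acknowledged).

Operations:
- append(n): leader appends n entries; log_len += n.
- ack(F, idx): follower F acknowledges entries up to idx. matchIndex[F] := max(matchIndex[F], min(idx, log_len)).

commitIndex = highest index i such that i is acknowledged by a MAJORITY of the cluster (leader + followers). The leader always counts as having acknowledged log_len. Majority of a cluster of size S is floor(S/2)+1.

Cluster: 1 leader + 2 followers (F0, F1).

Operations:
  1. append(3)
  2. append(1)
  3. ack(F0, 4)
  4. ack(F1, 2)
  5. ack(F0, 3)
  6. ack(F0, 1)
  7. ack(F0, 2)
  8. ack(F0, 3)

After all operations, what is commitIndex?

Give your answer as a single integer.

Op 1: append 3 -> log_len=3
Op 2: append 1 -> log_len=4
Op 3: F0 acks idx 4 -> match: F0=4 F1=0; commitIndex=4
Op 4: F1 acks idx 2 -> match: F0=4 F1=2; commitIndex=4
Op 5: F0 acks idx 3 -> match: F0=4 F1=2; commitIndex=4
Op 6: F0 acks idx 1 -> match: F0=4 F1=2; commitIndex=4
Op 7: F0 acks idx 2 -> match: F0=4 F1=2; commitIndex=4
Op 8: F0 acks idx 3 -> match: F0=4 F1=2; commitIndex=4

Answer: 4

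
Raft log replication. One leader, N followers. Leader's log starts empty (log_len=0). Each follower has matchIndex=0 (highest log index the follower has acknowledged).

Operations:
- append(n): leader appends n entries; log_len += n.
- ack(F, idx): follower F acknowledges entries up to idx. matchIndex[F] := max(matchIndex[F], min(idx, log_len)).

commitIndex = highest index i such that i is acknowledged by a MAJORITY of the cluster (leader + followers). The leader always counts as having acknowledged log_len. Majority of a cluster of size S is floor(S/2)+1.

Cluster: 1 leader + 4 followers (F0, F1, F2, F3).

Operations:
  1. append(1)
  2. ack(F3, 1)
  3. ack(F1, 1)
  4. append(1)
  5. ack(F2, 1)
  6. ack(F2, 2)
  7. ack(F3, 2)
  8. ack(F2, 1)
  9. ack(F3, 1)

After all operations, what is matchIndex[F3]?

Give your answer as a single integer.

Op 1: append 1 -> log_len=1
Op 2: F3 acks idx 1 -> match: F0=0 F1=0 F2=0 F3=1; commitIndex=0
Op 3: F1 acks idx 1 -> match: F0=0 F1=1 F2=0 F3=1; commitIndex=1
Op 4: append 1 -> log_len=2
Op 5: F2 acks idx 1 -> match: F0=0 F1=1 F2=1 F3=1; commitIndex=1
Op 6: F2 acks idx 2 -> match: F0=0 F1=1 F2=2 F3=1; commitIndex=1
Op 7: F3 acks idx 2 -> match: F0=0 F1=1 F2=2 F3=2; commitIndex=2
Op 8: F2 acks idx 1 -> match: F0=0 F1=1 F2=2 F3=2; commitIndex=2
Op 9: F3 acks idx 1 -> match: F0=0 F1=1 F2=2 F3=2; commitIndex=2

Answer: 2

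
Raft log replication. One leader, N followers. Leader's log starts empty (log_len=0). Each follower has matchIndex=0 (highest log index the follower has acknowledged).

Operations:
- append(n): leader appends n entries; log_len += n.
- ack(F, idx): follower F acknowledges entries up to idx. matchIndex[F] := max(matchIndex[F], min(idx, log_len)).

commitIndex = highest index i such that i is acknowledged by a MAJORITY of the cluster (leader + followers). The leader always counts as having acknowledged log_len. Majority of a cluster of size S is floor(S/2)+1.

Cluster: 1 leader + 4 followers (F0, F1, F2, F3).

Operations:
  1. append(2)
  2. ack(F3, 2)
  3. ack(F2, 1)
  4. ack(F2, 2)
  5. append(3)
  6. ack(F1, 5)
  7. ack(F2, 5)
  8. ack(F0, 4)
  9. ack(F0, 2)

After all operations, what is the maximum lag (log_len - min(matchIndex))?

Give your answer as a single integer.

Answer: 3

Derivation:
Op 1: append 2 -> log_len=2
Op 2: F3 acks idx 2 -> match: F0=0 F1=0 F2=0 F3=2; commitIndex=0
Op 3: F2 acks idx 1 -> match: F0=0 F1=0 F2=1 F3=2; commitIndex=1
Op 4: F2 acks idx 2 -> match: F0=0 F1=0 F2=2 F3=2; commitIndex=2
Op 5: append 3 -> log_len=5
Op 6: F1 acks idx 5 -> match: F0=0 F1=5 F2=2 F3=2; commitIndex=2
Op 7: F2 acks idx 5 -> match: F0=0 F1=5 F2=5 F3=2; commitIndex=5
Op 8: F0 acks idx 4 -> match: F0=4 F1=5 F2=5 F3=2; commitIndex=5
Op 9: F0 acks idx 2 -> match: F0=4 F1=5 F2=5 F3=2; commitIndex=5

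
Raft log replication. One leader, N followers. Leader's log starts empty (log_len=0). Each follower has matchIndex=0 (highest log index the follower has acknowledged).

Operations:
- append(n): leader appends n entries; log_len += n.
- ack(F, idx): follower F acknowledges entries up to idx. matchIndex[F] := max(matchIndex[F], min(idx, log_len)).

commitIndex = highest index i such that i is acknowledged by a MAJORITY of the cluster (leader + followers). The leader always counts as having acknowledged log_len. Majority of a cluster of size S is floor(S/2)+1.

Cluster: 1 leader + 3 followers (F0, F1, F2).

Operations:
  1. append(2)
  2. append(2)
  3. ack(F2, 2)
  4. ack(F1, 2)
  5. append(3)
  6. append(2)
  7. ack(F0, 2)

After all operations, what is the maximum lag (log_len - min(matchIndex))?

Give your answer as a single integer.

Op 1: append 2 -> log_len=2
Op 2: append 2 -> log_len=4
Op 3: F2 acks idx 2 -> match: F0=0 F1=0 F2=2; commitIndex=0
Op 4: F1 acks idx 2 -> match: F0=0 F1=2 F2=2; commitIndex=2
Op 5: append 3 -> log_len=7
Op 6: append 2 -> log_len=9
Op 7: F0 acks idx 2 -> match: F0=2 F1=2 F2=2; commitIndex=2

Answer: 7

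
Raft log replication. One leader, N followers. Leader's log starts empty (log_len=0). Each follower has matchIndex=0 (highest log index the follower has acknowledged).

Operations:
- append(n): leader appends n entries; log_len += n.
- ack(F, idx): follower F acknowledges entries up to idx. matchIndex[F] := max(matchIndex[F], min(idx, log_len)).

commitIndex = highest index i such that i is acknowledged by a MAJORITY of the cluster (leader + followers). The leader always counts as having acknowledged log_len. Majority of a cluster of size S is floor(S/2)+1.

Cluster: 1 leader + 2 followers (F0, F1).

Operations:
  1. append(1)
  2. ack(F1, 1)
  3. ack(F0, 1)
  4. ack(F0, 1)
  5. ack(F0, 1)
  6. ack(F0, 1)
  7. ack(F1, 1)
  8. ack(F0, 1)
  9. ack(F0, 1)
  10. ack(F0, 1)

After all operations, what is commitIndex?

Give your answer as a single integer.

Op 1: append 1 -> log_len=1
Op 2: F1 acks idx 1 -> match: F0=0 F1=1; commitIndex=1
Op 3: F0 acks idx 1 -> match: F0=1 F1=1; commitIndex=1
Op 4: F0 acks idx 1 -> match: F0=1 F1=1; commitIndex=1
Op 5: F0 acks idx 1 -> match: F0=1 F1=1; commitIndex=1
Op 6: F0 acks idx 1 -> match: F0=1 F1=1; commitIndex=1
Op 7: F1 acks idx 1 -> match: F0=1 F1=1; commitIndex=1
Op 8: F0 acks idx 1 -> match: F0=1 F1=1; commitIndex=1
Op 9: F0 acks idx 1 -> match: F0=1 F1=1; commitIndex=1
Op 10: F0 acks idx 1 -> match: F0=1 F1=1; commitIndex=1

Answer: 1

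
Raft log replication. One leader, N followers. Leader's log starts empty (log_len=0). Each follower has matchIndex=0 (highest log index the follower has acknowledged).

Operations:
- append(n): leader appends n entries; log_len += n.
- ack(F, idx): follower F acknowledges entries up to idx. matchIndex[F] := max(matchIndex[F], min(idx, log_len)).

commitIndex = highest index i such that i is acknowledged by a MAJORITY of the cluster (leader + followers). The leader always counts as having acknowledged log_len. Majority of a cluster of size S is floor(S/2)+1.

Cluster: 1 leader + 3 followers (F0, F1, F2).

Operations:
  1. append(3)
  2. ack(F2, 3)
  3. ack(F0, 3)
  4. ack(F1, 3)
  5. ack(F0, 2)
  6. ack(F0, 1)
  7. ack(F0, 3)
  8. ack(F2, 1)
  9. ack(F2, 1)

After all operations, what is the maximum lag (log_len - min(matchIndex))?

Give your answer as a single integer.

Op 1: append 3 -> log_len=3
Op 2: F2 acks idx 3 -> match: F0=0 F1=0 F2=3; commitIndex=0
Op 3: F0 acks idx 3 -> match: F0=3 F1=0 F2=3; commitIndex=3
Op 4: F1 acks idx 3 -> match: F0=3 F1=3 F2=3; commitIndex=3
Op 5: F0 acks idx 2 -> match: F0=3 F1=3 F2=3; commitIndex=3
Op 6: F0 acks idx 1 -> match: F0=3 F1=3 F2=3; commitIndex=3
Op 7: F0 acks idx 3 -> match: F0=3 F1=3 F2=3; commitIndex=3
Op 8: F2 acks idx 1 -> match: F0=3 F1=3 F2=3; commitIndex=3
Op 9: F2 acks idx 1 -> match: F0=3 F1=3 F2=3; commitIndex=3

Answer: 0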